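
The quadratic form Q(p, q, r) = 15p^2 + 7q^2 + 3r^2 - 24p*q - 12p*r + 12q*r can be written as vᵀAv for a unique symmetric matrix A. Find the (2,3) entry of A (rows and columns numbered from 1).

The coefficient of q·r in Q is 12. For a symmetric A this equals A[2,3] + A[3,2] = 2·A[2,3].
So A[2,3] = 12/2 = 6.

6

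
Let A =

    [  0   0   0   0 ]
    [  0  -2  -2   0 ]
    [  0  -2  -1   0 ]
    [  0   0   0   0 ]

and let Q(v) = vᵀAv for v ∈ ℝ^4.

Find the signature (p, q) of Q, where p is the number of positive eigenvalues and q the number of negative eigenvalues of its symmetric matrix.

Applying the same elementary operations to the rows and columns of A produces a congruent diagonal matrix with entries 0, -2, 1, 0.
Counting signs: 1 positive, 1 negative, 2 zero.

(1, 1)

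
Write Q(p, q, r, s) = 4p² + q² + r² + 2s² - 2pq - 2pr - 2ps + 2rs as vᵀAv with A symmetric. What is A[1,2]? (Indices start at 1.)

-1

The coefficient of p·q in Q is -2. For a symmetric A this equals A[1,2] + A[2,1] = 2·A[1,2].
So A[1,2] = -2/2 = -1.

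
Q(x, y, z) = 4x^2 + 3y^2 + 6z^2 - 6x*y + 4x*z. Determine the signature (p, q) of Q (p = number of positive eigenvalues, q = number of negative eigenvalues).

(3, 0)

The associated matrix is A = [[4, -3, 2], [-3, 3, 0], [2, 0, 6]].
Row-reducing A symmetrically gives the diagonal entries 4, 3/4, 2.
Counting signs: 3 positive.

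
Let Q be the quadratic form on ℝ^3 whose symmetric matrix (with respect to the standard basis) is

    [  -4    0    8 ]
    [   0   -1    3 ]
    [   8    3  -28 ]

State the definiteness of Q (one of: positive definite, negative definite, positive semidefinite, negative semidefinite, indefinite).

negative definite

Leading principal minors: Δ_1 = -4, Δ_2 = 4, Δ_3 = -12.
The signs alternate starting with Δ_1 < 0, so by Sylvester's criterion Q is negative definite.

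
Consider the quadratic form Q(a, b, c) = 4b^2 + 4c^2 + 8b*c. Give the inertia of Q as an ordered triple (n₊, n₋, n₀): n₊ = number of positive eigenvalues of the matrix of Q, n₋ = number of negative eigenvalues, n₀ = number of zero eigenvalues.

(1, 0, 2)

The associated matrix is A = [[0, 0, 0], [0, 4, 4], [0, 4, 4]].
Applying the same elementary operations to the rows and columns of A produces a congruent diagonal matrix with entries 0, 4, 0.
That gives 1 positive, 2 zero pivots.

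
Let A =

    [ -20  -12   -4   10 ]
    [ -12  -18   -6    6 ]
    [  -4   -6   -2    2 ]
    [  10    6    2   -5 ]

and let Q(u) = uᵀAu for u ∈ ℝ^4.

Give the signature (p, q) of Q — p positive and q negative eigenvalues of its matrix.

(0, 2)

Congruent diagonalization of A (simultaneous row and column reduction) yields pivots -20, -54/5, 0, 0.
That gives 2 negative, 2 zero pivots.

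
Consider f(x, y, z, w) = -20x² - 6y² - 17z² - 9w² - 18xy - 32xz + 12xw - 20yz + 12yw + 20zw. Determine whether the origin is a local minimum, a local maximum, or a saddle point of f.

The Hessian at the origin is H = [[-40, -18, -32, 12], [-18, -12, -20, 12], [-32, -20, -34, 20], [12, 12, 20, -18]].
Congruent diagonalization of H (simultaneous row and column reduction) yields pivots -40, -39/10, -14/39, -6/7.
So there are 4 negative pivots.
H is negative definite, so the origin is a strict local maximum.

local maximum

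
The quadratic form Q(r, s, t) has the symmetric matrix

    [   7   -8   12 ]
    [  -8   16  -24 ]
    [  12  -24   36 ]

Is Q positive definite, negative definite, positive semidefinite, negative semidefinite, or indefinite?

positive semidefinite

Row-reducing A symmetrically gives the diagonal entries 7, 48/7, 0.
So there are 2 positive, 1 zero pivots.
Hence Q is positive semidefinite.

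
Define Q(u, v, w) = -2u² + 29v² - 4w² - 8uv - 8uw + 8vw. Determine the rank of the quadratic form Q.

3

Write A = [[-2, -4, -4], [-4, 29, 4], [-4, 4, -4]].
Symmetric row and column elimination reduces A to a congruent diagonal form with pivots -2, 37, 4/37.
Counting signs: 2 positive, 1 negative.
The rank is the number of nonzero pivots: 3.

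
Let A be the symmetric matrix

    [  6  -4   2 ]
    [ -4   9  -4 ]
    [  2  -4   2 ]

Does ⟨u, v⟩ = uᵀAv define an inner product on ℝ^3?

yes

Leading principal minors: Δ_1 = 6, Δ_2 = 38, Δ_3 = 8.
All leading principal minors are positive, so by Sylvester's criterion Q is positive definite.
⟨·,·⟩ is an inner product exactly when A is positive definite.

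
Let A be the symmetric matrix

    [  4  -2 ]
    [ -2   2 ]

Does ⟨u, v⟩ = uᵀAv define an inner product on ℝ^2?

Leading principal minors: Δ_1 = 4, Δ_2 = 4.
All leading principal minors are positive, so by Sylvester's criterion Q is positive definite.
⟨·,·⟩ is an inner product exactly when A is positive definite.

yes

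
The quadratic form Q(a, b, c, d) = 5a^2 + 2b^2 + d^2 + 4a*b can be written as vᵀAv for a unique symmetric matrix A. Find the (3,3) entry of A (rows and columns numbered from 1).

The coefficient of c^2 in Q is 0, and that is exactly A[3,3].

0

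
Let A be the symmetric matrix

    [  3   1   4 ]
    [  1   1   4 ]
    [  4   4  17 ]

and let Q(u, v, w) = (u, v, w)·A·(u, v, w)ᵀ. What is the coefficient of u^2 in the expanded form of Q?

The coefficient of u^2 is the diagonal entry A[1,1] = 3.

3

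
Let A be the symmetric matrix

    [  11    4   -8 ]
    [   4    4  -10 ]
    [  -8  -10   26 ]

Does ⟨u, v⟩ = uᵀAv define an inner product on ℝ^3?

yes

Leading principal minors: Δ_1 = 11, Δ_2 = 28, Δ_3 = 12.
All leading principal minors are positive, so by Sylvester's criterion Q is positive definite.
⟨·,·⟩ is an inner product exactly when A is positive definite.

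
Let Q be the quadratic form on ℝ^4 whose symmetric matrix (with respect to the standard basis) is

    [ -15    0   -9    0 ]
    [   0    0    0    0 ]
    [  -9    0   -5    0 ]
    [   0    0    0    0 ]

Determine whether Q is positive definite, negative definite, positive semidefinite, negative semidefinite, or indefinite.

indefinite

Congruent diagonalization of A (simultaneous row and column reduction) yields pivots -15, 0, 2/5, 0.
So there are 1 positive, 1 negative, 2 zero pivots.
Hence Q is indefinite.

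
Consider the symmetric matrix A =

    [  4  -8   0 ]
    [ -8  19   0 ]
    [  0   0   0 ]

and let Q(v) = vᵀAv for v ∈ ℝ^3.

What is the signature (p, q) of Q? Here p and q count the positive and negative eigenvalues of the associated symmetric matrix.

Row-reducing A symmetrically gives the diagonal entries 4, 3, 0.
That gives 2 positive, 1 zero pivots.

(2, 0)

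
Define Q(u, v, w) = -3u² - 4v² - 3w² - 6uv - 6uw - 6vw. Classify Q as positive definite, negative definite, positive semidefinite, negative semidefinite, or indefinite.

The symmetric matrix is A = [[-3, -3, -3], [-3, -4, -3], [-3, -3, -3]].
Row-reducing A symmetrically gives the diagonal entries -3, -1, 0.
So there are 2 negative, 1 zero pivots.
Hence Q is negative semidefinite.

negative semidefinite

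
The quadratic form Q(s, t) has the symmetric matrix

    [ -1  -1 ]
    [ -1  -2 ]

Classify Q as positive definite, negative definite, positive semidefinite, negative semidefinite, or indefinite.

For the 2×2 matrix [[-1, -1], [-1, -2]]: det = -1·-2 − (-1)² = 1, trace = -3.
det > 0 so both eigenvalues share the sign of the trace; trace = -3 < 0 ⇒ both negative.

negative definite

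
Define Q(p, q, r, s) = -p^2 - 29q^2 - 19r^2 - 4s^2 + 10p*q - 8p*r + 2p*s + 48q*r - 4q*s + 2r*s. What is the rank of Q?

The symmetric matrix is A = [[-1, 5, -4, 1], [5, -29, 24, -2], [-4, 24, -19, 1], [1, -2, 1, -4]].
Row-reducing A symmetrically gives the diagonal entries -1, -4, 1, -3/4.
Counting signs: 1 positive, 3 negative.
The rank is the number of nonzero pivots: 4.

4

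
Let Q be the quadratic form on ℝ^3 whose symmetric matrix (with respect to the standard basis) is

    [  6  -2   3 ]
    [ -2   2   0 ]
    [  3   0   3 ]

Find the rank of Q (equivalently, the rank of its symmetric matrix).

Row-reducing A symmetrically gives the diagonal entries 6, 4/3, 3/4.
Counting signs: 3 positive.
The rank is the number of nonzero pivots: 3.

3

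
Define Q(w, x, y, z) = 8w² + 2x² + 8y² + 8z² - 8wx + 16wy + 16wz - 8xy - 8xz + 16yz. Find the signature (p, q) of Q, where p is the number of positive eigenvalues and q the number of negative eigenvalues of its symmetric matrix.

The symmetric matrix is A = [[8, -4, 8, 8], [-4, 2, -4, -4], [8, -4, 8, 8], [8, -4, 8, 8]].
Row-reducing A symmetrically gives the diagonal entries 8, 0, 0, 0.
That gives 1 positive, 3 zero pivots.

(1, 0)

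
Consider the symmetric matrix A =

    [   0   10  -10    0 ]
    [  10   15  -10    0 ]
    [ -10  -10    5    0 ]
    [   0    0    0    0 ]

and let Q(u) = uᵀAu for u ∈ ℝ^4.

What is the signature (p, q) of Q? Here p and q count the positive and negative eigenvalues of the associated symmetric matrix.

By Sylvester's law of inertia any congruent diagonalization of A has 1 positive, 1 negative and 2 zero entries.

(1, 1)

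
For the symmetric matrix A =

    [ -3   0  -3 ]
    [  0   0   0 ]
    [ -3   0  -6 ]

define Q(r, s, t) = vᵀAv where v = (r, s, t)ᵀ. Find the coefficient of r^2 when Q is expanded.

The coefficient of r^2 is the diagonal entry A[1,1] = -3.

-3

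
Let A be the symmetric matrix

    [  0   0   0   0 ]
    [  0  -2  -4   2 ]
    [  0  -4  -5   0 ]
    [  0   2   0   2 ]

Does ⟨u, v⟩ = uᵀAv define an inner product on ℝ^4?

Applying the same elementary operations to the rows and columns of A produces a congruent diagonal matrix with entries 0, -2, 3, -4/3.
That gives 1 positive, 2 negative, 1 zero pivots.
Hence Q is indefinite.
⟨·,·⟩ is an inner product exactly when A is positive definite.

no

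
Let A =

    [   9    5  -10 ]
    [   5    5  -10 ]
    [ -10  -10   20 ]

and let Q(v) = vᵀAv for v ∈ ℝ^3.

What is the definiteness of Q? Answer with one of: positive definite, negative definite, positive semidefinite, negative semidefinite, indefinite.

Row-reducing A symmetrically gives the diagonal entries 9, 20/9, 0.
Counting signs: 2 positive, 1 zero.
Hence Q is positive semidefinite.

positive semidefinite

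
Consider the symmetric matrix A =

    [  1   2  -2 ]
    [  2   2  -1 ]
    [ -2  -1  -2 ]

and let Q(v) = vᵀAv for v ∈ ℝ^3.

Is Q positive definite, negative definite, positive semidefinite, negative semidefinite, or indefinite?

indefinite

An LDLᵀ factorisation of A has diagonal entries 1, -2, -3/2.
Counting signs: 1 positive, 2 negative.
Hence Q is indefinite.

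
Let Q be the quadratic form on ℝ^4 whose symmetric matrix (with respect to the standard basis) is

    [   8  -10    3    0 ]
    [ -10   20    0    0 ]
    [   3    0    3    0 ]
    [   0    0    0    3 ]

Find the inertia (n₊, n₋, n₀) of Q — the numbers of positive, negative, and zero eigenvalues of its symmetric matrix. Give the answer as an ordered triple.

Row-reducing A symmetrically gives the diagonal entries 8, 15/2, 0, 3.
So there are 3 positive, 1 zero pivots.

(3, 0, 1)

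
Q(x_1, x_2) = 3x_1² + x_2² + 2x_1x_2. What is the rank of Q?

2

The associated matrix is A = [[3, 1], [1, 1]].
Congruent diagonalization of A (simultaneous row and column reduction) yields pivots 3, 2/3.
That gives 2 positive pivots.
The rank is the number of nonzero pivots: 2.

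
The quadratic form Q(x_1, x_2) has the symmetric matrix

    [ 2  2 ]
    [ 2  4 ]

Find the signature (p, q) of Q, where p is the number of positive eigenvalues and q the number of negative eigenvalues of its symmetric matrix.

(2, 0)

Congruent diagonalization of A (simultaneous row and column reduction) yields pivots 2, 2.
Counting signs: 2 positive.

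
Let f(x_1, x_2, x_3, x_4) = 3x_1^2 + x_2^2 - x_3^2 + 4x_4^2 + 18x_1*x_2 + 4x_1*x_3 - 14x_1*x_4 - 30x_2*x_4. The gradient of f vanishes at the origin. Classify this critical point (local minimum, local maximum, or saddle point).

The Hessian at the origin is H = [[6, 18, 4, -14], [18, 2, 0, -30], [4, 0, -2, 0], [-14, -30, 0, 8]].
Applying the same elementary operations to the rows and columns of H produces a congruent diagonal matrix with entries 6, -52, -74/39, 30/37.
Counting signs: 2 positive, 2 negative.
H is indefinite, so the origin is a saddle point.

saddle point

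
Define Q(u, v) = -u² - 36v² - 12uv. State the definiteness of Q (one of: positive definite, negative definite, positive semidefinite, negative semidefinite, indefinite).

negative semidefinite

The associated matrix is A = [[-1, -6], [-6, -36]].
Symmetric row and column elimination reduces A to a congruent diagonal form with pivots -1, 0.
That gives 1 negative, 1 zero pivots.
Hence Q is negative semidefinite.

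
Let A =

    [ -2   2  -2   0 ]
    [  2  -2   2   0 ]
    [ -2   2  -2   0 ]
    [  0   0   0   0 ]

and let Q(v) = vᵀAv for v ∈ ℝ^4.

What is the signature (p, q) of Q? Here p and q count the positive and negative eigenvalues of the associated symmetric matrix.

Row-reducing A symmetrically gives the diagonal entries -2, 0, 0, 0.
So there are 1 negative, 3 zero pivots.

(0, 1)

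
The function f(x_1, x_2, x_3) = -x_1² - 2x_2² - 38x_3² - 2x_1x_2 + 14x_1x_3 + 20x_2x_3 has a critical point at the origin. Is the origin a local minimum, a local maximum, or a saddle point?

The Hessian at the origin is H = [[-2, -2, 14], [-2, -4, 20], [14, 20, -76]].
An LDLᵀ factorisation of H has diagonal entries -2, -2, 40.
That gives 1 positive, 2 negative pivots.
H is indefinite, so the origin is a saddle point.

saddle point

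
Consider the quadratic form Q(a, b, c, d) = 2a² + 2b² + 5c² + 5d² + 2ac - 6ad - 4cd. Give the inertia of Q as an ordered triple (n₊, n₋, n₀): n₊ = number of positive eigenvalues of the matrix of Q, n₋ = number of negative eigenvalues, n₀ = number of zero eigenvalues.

Write A = [[2, 0, 1, -3], [0, 2, 0, 0], [1, 0, 5, -2], [-3, 0, -2, 5]].
Row-reducing A symmetrically gives the diagonal entries 2, 2, 9/2, 4/9.
So there are 4 positive pivots.

(4, 0, 0)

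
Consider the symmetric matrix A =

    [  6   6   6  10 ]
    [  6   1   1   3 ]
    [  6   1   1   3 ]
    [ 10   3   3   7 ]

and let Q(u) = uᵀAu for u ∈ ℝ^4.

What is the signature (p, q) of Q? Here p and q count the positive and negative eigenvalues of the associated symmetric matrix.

Applying the same elementary operations to the rows and columns of A produces a congruent diagonal matrix with entries 6, -5, 0, 2/15.
Counting signs: 2 positive, 1 negative, 1 zero.

(2, 1)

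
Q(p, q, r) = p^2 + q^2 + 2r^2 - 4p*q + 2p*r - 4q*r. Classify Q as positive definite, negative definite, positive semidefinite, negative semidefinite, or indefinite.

The associated matrix is A = [[1, -2, 1], [-2, 1, -2], [1, -2, 2]].
Congruent diagonalization of A (simultaneous row and column reduction) yields pivots 1, -3, 1.
Counting signs: 2 positive, 1 negative.
Hence Q is indefinite.

indefinite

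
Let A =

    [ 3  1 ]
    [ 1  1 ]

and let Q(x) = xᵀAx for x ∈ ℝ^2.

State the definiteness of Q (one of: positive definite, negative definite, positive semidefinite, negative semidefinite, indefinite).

An LDLᵀ factorisation of A has diagonal entries 3, 2/3.
Counting signs: 2 positive.
Hence Q is positive definite.

positive definite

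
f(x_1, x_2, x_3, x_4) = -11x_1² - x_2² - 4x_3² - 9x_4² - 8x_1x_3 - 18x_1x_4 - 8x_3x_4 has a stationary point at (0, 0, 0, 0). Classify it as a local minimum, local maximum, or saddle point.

local maximum

The Hessian at the origin is H = [[-22, 0, -8, -18], [0, -2, 0, 0], [-8, 0, -8, -8], [-18, 0, -8, -18]].
Symmetric row and column elimination reduces H to a congruent diagonal form with pivots -22, -2, -56/11, -20/7.
So there are 4 negative pivots.
H is negative definite, so the origin is a strict local maximum.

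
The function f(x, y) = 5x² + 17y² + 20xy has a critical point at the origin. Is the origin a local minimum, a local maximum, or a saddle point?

saddle point

The Hessian at the origin is H = [[10, 20], [20, 34]].
det H = 10·34 − (20)² = -60 < 0, so H is indefinite.
Therefore the origin is a saddle point.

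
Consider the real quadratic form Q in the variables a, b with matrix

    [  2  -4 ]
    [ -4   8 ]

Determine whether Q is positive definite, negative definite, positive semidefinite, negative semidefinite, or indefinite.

positive semidefinite

For the 2×2 matrix [[2, -4], [-4, 8]]: det = 2·8 − (-4)² = 0, trace = 10.
det = 0 so one eigenvalue is zero; the form is semidefinite with the sign of the trace.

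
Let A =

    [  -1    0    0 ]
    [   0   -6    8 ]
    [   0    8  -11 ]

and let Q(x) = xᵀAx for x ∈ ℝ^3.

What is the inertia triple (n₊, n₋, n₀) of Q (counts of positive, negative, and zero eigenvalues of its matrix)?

Row-reducing A symmetrically gives the diagonal entries -1, -6, -1/3.
Counting signs: 3 negative.

(0, 3, 0)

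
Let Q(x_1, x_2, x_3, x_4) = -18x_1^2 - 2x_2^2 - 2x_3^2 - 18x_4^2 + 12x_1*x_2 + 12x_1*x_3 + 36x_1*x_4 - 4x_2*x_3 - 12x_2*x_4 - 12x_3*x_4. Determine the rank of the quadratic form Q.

1

The symmetric matrix is A = [[-18, 6, 6, 18], [6, -2, -2, -6], [6, -2, -2, -6], [18, -6, -6, -18]].
Applying the same elementary operations to the rows and columns of A produces a congruent diagonal matrix with entries -18, 0, 0, 0.
Counting signs: 1 negative, 3 zero.
The rank is the number of nonzero pivots: 1.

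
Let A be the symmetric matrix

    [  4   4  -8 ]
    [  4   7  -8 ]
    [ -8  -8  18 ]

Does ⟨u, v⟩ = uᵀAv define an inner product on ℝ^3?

yes

Leading principal minors: Δ_1 = 4, Δ_2 = 12, Δ_3 = 24.
All leading principal minors are positive, so by Sylvester's criterion Q is positive definite.
⟨·,·⟩ is an inner product exactly when A is positive definite.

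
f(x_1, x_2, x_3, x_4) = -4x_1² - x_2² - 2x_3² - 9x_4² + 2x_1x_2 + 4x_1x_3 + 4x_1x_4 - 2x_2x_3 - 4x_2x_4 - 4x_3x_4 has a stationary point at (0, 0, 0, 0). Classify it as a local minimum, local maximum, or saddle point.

The Hessian at the origin is H = [[-8, 2, 4, 4], [2, -2, -2, -4], [4, -2, -4, -4], [4, -4, -4, -18]].
Congruent diagonalization of H (simultaneous row and column reduction) yields pivots -8, -3/2, -4/3, -10.
That gives 4 negative pivots.
H is negative definite, so the origin is a strict local maximum.

local maximum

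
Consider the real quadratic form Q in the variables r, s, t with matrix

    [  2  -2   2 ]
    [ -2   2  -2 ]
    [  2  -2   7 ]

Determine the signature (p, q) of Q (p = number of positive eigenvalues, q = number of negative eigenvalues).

Congruent diagonalization of A (simultaneous row and column reduction) yields pivots 2, 0, 5.
That gives 2 positive, 1 zero pivots.

(2, 0)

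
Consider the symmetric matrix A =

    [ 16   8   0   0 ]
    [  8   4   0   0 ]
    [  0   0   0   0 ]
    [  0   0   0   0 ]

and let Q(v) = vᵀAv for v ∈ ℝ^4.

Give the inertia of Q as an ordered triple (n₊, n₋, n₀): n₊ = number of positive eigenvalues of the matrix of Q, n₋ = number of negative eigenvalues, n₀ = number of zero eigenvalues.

(1, 0, 3)

Applying the same elementary operations to the rows and columns of A produces a congruent diagonal matrix with entries 16, 0, 0, 0.
So there are 1 positive, 3 zero pivots.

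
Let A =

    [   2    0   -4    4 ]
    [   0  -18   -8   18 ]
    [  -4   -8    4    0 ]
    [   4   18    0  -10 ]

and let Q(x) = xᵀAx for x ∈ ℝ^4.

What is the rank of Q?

Symmetric row and column elimination reduces A to a congruent diagonal form with pivots 2, -18, -4/9, 0.
Counting signs: 1 positive, 2 negative, 1 zero.
The rank is the number of nonzero pivots: 3.

3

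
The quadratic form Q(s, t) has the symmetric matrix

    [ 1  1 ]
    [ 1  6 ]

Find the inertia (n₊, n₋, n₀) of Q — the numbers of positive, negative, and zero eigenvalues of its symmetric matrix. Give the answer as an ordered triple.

(2, 0, 0)

Symmetric row and column elimination reduces A to a congruent diagonal form with pivots 1, 5.
That gives 2 positive pivots.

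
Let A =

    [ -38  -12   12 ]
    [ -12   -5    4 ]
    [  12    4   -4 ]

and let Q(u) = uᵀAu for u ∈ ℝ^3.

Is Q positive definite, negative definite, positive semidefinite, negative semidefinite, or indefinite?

negative definite

Applying the same elementary operations to the rows and columns of A produces a congruent diagonal matrix with entries -38, -23/19, -4/23.
So there are 3 negative pivots.
Hence Q is negative definite.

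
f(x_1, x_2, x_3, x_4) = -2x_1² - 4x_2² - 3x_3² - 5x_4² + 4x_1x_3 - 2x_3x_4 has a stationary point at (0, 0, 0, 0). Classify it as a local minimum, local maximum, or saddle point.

The Hessian at the origin is H = [[-4, 0, 4, 0], [0, -8, 0, 0], [4, 0, -6, -2], [0, 0, -2, -10]].
An LDLᵀ factorisation of H has diagonal entries -4, -8, -2, -8.
So there are 4 negative pivots.
H is negative definite, so the origin is a strict local maximum.

local maximum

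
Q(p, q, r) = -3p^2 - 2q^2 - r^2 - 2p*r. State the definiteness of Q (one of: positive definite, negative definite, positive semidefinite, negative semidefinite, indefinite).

negative definite

The symmetric matrix of Q is A = [[-3, 0, -1], [0, -2, 0], [-1, 0, -1]].
Leading principal minors: Δ_1 = -3, Δ_2 = 6, Δ_3 = -4.
The signs alternate starting with Δ_1 < 0, so by Sylvester's criterion Q is negative definite.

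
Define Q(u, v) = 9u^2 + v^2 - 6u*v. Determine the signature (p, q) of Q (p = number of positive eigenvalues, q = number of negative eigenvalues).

(1, 0)

The symmetric matrix is A = [[9, -3], [-3, 1]].
Symmetric row and column elimination reduces A to a congruent diagonal form with pivots 9, 0.
That gives 1 positive, 1 zero pivots.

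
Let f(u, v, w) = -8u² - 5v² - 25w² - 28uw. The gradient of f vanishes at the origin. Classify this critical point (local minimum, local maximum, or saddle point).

local maximum

The Hessian at the origin is H = [[-16, 0, -28], [0, -10, 0], [-28, 0, -50]].
Applying the same elementary operations to the rows and columns of H produces a congruent diagonal matrix with entries -16, -10, -1.
That gives 3 negative pivots.
H is negative definite, so the origin is a strict local maximum.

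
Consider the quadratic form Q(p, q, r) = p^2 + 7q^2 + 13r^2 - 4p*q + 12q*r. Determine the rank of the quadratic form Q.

3

The associated matrix is A = [[1, -2, 0], [-2, 7, 6], [0, 6, 13]].
Row-reducing A symmetrically gives the diagonal entries 1, 3, 1.
So there are 3 positive pivots.
The rank is the number of nonzero pivots: 3.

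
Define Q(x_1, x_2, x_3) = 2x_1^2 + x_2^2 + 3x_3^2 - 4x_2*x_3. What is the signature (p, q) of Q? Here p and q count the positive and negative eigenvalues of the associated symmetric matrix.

(2, 1)

The associated matrix is A = [[2, 0, 0], [0, 1, -2], [0, -2, 3]].
Congruent diagonalization of A (simultaneous row and column reduction) yields pivots 2, 1, -1.
That gives 2 positive, 1 negative pivots.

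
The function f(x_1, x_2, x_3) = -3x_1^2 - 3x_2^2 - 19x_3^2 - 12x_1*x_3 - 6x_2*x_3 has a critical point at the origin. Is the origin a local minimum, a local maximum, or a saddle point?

local maximum

The Hessian at the origin is H = [[-6, 0, -12], [0, -6, -6], [-12, -6, -38]].
Congruent diagonalization of H (simultaneous row and column reduction) yields pivots -6, -6, -8.
So there are 3 negative pivots.
H is negative definite, so the origin is a strict local maximum.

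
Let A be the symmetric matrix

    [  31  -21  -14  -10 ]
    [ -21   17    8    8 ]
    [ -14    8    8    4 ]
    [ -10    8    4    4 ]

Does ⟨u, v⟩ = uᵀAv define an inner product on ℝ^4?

Applying the same elementary operations to the rows and columns of A produces a congruent diagonal matrix with entries 31, 86/31, 38/43, 4/19.
Counting signs: 4 positive.
Hence Q is positive definite.
⟨·,·⟩ is an inner product exactly when A is positive definite.

yes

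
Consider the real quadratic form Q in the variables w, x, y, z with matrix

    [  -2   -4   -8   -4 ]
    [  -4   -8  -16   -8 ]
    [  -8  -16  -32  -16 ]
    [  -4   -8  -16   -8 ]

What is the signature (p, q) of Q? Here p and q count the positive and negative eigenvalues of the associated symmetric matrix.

Symmetric row and column elimination reduces A to a congruent diagonal form with pivots -2, 0, 0, 0.
Counting signs: 1 negative, 3 zero.

(0, 1)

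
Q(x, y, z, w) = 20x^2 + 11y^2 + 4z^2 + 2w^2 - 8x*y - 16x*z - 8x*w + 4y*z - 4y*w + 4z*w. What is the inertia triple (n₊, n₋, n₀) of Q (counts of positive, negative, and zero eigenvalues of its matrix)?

The symmetric matrix is A = [[20, -4, -8, -4], [-4, 11, 2, -2], [-8, 2, 4, 2], [-4, -2, 2, 2]].
Symmetric row and column elimination reduces A to a congruent diagonal form with pivots 20, 51/5, 40/51, 1/10.
Counting signs: 4 positive.

(4, 0, 0)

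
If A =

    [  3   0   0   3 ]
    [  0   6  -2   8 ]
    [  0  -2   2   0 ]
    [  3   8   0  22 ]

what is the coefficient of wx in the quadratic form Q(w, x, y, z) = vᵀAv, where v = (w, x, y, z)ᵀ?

The coefficient of wx is A[1,2] + A[2,1] = 2·0 = 0.

0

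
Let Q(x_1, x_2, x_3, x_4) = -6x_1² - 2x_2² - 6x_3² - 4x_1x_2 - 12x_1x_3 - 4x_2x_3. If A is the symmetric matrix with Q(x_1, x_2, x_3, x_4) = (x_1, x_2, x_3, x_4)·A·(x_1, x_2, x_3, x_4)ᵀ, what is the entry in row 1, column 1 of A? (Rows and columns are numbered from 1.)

-6

The coefficient of x_1² in Q is -6, and that is exactly A[1,1].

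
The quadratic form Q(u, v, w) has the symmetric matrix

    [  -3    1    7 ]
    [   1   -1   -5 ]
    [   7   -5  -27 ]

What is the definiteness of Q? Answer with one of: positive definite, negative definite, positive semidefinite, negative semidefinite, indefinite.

Row-reducing A symmetrically gives the diagonal entries -3, -2/3, 0.
Counting signs: 2 negative, 1 zero.
Hence Q is negative semidefinite.

negative semidefinite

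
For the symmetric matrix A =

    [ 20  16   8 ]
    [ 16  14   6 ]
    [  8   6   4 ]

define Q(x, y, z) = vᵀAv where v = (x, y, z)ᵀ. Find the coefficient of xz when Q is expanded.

16

The coefficient of xz is A[1,3] + A[3,1] = 2·8 = 16.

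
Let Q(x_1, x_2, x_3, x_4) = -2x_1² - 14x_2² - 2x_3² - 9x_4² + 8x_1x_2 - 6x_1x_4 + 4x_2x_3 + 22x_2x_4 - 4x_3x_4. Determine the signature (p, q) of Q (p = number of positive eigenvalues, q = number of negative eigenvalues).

(0, 4)

The associated matrix is A = [[-2, 4, 0, -3], [4, -14, 2, 11], [0, 2, -2, -2], [-3, 11, -2, -9]].
Row-reducing A symmetrically gives the diagonal entries -2, -6, -4/3, -1/4.
So there are 4 negative pivots.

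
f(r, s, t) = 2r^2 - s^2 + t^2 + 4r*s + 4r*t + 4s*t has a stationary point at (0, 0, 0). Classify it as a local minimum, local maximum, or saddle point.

saddle point

The Hessian at the origin is H = [[4, 4, 4], [4, -2, 4], [4, 4, 2]].
Row-reducing H symmetrically gives the diagonal entries 4, -6, -2.
Counting signs: 1 positive, 2 negative.
H is indefinite, so the origin is a saddle point.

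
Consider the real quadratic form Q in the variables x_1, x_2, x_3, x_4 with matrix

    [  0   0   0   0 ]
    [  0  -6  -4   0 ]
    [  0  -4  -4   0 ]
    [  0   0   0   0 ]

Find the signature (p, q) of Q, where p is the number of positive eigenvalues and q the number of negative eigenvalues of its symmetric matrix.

Symmetric row and column elimination reduces A to a congruent diagonal form with pivots 0, -6, -4/3, 0.
So there are 2 negative, 2 zero pivots.

(0, 2)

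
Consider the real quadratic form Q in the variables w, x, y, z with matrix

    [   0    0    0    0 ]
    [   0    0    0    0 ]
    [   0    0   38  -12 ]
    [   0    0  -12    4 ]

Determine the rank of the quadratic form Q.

2

Congruent diagonalization of A (simultaneous row and column reduction) yields pivots 0, 0, 38, 4/19.
Counting signs: 2 positive, 2 zero.
The rank is the number of nonzero pivots: 2.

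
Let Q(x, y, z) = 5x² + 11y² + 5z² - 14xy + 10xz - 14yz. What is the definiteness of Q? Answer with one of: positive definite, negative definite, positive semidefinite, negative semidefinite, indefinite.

Write A = [[5, -7, 5], [-7, 11, -7], [5, -7, 5]].
Row-reducing A symmetrically gives the diagonal entries 5, 6/5, 0.
That gives 2 positive, 1 zero pivots.
Hence Q is positive semidefinite.

positive semidefinite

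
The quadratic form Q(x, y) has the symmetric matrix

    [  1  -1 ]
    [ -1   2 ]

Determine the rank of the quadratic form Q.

Applying the same elementary operations to the rows and columns of A produces a congruent diagonal matrix with entries 1, 1.
So there are 2 positive pivots.
The rank is the number of nonzero pivots: 2.

2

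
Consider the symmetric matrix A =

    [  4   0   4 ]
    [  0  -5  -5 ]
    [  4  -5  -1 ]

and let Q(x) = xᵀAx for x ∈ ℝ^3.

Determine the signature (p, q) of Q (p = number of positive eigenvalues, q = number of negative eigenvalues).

(1, 1)

Row-reducing A symmetrically gives the diagonal entries 4, -5, 0.
So there are 1 positive, 1 negative, 1 zero pivots.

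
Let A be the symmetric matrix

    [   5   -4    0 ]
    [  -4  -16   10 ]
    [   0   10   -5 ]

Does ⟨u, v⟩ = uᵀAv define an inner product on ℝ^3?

no

Congruent diagonalization of A (simultaneous row and column reduction) yields pivots 5, -96/5, 5/24.
That gives 2 positive, 1 negative pivots.
Hence Q is indefinite.
⟨·,·⟩ is an inner product exactly when A is positive definite.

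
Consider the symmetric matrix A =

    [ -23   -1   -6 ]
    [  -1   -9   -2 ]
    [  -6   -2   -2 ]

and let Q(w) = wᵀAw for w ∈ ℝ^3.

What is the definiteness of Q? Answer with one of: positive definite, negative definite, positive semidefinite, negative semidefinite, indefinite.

negative definite

Leading principal minors: Δ_1 = -23, Δ_2 = 206, Δ_3 = -20.
The signs alternate starting with Δ_1 < 0, so by Sylvester's criterion Q is negative definite.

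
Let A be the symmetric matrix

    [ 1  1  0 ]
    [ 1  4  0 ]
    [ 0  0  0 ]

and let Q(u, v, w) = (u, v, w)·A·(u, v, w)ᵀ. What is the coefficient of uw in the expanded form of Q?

0

The coefficient of uw is A[1,3] + A[3,1] = 2·0 = 0.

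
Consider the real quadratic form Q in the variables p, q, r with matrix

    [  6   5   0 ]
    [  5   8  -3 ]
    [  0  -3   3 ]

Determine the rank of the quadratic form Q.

Row-reducing A symmetrically gives the diagonal entries 6, 23/6, 15/23.
So there are 3 positive pivots.
The rank is the number of nonzero pivots: 3.

3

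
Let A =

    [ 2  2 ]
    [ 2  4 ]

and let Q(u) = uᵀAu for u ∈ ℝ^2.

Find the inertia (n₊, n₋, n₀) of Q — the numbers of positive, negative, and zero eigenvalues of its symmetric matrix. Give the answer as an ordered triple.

Row-reducing A symmetrically gives the diagonal entries 2, 2.
So there are 2 positive pivots.

(2, 0, 0)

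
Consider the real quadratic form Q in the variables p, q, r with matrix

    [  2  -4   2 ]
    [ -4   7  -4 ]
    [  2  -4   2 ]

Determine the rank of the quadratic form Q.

2

Symmetric row and column elimination reduces A to a congruent diagonal form with pivots 2, -1, 0.
Counting signs: 1 positive, 1 negative, 1 zero.
The rank is the number of nonzero pivots: 2.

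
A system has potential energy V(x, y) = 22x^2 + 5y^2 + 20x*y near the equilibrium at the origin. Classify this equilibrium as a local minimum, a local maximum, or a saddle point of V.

The Hessian at the origin is H = [[44, 20], [20, 10]].
det H = 44·10 − (20)² = 40 > 0 and H[1,1] = 44 > 0, so H is positive definite.
Therefore the origin is a local minimum.

local minimum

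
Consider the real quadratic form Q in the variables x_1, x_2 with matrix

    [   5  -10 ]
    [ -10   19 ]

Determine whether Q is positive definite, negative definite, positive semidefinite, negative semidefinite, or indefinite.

indefinite

Row-reducing A symmetrically gives the diagonal entries 5, -1.
Counting signs: 1 positive, 1 negative.
Hence Q is indefinite.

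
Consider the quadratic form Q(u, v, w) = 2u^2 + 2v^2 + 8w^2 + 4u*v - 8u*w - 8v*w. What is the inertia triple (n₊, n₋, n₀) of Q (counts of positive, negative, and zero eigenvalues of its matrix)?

(1, 0, 2)

The symmetric matrix is A = [[2, 2, -4], [2, 2, -4], [-4, -4, 8]].
Applying the same elementary operations to the rows and columns of A produces a congruent diagonal matrix with entries 2, 0, 0.
So there are 1 positive, 2 zero pivots.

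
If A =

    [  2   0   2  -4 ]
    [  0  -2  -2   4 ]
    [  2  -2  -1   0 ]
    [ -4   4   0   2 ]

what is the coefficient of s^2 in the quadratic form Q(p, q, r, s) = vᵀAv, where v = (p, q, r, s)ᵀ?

2

The coefficient of s^2 is the diagonal entry A[4,4] = 2.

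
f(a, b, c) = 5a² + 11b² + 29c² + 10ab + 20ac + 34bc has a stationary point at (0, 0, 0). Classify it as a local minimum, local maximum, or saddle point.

The Hessian at the origin is H = [[10, 10, 20], [10, 22, 34], [20, 34, 58]].
Row-reducing H symmetrically gives the diagonal entries 10, 12, 5/3.
Counting signs: 3 positive.
H is positive definite, so the origin is a strict local minimum.

local minimum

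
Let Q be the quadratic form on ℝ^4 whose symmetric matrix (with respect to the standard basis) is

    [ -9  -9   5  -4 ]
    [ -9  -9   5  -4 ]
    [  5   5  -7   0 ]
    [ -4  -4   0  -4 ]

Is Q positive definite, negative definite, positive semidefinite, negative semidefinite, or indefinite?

negative semidefinite

Symmetric row and column elimination reduces A to a congruent diagonal form with pivots -9, 0, -38/9, -20/19.
Counting signs: 3 negative, 1 zero.
Hence Q is negative semidefinite.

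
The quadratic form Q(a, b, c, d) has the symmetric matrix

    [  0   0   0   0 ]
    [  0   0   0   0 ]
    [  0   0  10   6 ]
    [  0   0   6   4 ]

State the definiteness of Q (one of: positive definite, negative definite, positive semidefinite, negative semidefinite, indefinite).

Congruent diagonalization of A (simultaneous row and column reduction) yields pivots 0, 0, 10, 2/5.
So there are 2 positive, 2 zero pivots.
Hence Q is positive semidefinite.

positive semidefinite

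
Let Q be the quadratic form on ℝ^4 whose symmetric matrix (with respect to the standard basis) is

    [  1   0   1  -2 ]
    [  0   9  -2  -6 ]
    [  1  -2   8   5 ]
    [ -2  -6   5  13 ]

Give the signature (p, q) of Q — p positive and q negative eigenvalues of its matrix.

Congruent diagonalization of A (simultaneous row and column reduction) yields pivots 1, 9, 59/9, 6/59.
So there are 4 positive pivots.

(4, 0)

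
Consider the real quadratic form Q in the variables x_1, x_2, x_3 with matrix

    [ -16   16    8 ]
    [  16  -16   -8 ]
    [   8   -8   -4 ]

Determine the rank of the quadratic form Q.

1

Row-reducing A symmetrically gives the diagonal entries -16, 0, 0.
So there are 1 negative, 2 zero pivots.
The rank is the number of nonzero pivots: 1.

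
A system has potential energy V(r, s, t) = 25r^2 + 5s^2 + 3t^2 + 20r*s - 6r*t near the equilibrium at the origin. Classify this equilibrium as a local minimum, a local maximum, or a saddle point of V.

The Hessian at the origin is H = [[50, 20, -6], [20, 10, 0], [-6, 0, 6]].
An LDLᵀ factorisation of H has diagonal entries 50, 2, 12/5.
So there are 3 positive pivots.
H is positive definite, so the origin is a strict local minimum.

local minimum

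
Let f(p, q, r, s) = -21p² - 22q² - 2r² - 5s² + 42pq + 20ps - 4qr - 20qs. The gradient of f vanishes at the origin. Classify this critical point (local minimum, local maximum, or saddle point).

The Hessian at the origin is H = [[-42, 42, 0, 20], [42, -44, -4, -20], [0, -4, -4, 0], [20, -20, 0, -10]].
Congruent diagonalization of H (simultaneous row and column reduction) yields pivots -42, -2, 4, -10/21.
So there are 1 positive, 3 negative pivots.
H is indefinite, so the origin is a saddle point.

saddle point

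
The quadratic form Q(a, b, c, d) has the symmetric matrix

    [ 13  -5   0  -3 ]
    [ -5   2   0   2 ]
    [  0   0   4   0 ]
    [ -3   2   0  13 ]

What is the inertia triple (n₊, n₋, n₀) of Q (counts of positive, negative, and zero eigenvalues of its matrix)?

Row-reducing A symmetrically gives the diagonal entries 13, 1/13, 4, 3.
Counting signs: 4 positive.

(4, 0, 0)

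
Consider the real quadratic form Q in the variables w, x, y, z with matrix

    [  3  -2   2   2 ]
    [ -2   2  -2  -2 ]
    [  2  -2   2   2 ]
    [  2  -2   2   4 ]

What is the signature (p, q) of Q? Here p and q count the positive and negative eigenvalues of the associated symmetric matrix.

Symmetric row and column elimination reduces A to a congruent diagonal form with pivots 3, 2/3, 0, 2.
So there are 3 positive, 1 zero pivots.

(3, 0)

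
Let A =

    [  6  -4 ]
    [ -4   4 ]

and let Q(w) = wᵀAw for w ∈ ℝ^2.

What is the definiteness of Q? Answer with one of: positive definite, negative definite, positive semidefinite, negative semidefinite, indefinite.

positive definite

Leading principal minors: Δ_1 = 6, Δ_2 = 8.
All leading principal minors are positive, so by Sylvester's criterion Q is positive definite.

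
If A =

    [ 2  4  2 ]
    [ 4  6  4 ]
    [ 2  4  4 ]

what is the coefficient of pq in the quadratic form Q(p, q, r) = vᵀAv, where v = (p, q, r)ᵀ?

The coefficient of pq is A[1,2] + A[2,1] = 2·4 = 8.

8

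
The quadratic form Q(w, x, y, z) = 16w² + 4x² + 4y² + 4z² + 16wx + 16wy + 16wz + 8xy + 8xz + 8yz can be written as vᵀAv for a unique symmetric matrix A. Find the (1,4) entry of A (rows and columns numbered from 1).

The coefficient of w·z in Q is 16. For a symmetric A this equals A[1,4] + A[4,1] = 2·A[1,4].
So A[1,4] = 16/2 = 8.

8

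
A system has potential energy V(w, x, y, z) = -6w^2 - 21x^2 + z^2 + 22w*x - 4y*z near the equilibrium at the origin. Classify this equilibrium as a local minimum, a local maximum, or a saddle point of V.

The Hessian at the origin is H = [[-12, 22, 0, 0], [22, -42, 0, 0], [0, 0, 0, -4], [0, 0, -4, 2]].
H is indefinite, so the origin is a saddle point.

saddle point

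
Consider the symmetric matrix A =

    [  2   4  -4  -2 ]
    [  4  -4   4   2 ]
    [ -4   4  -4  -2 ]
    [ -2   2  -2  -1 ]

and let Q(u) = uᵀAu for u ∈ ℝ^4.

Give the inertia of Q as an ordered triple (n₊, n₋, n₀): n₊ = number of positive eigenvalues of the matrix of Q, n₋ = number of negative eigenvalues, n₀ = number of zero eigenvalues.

Symmetric row and column elimination reduces A to a congruent diagonal form with pivots 2, -12, 0, 0.
Counting signs: 1 positive, 1 negative, 2 zero.

(1, 1, 2)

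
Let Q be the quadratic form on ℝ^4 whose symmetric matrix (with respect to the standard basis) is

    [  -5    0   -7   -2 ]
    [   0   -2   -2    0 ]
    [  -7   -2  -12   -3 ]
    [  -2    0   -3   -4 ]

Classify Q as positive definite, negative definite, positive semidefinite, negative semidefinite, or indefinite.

negative definite

An LDLᵀ factorisation of A has diagonal entries -5, -2, -1/5, -3.
Counting signs: 4 negative.
Hence Q is negative definite.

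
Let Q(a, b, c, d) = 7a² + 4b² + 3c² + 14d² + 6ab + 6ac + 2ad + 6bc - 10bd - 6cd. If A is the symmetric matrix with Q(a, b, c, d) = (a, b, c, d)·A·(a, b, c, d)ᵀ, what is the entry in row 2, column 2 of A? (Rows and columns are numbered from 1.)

4

The coefficient of b² in Q is 4, and that is exactly A[2,2].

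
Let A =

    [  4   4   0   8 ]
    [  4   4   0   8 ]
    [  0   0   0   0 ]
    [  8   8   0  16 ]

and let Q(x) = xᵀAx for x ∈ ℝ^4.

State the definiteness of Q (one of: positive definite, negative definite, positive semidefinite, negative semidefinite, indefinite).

positive semidefinite

Row-reducing A symmetrically gives the diagonal entries 4, 0, 0, 0.
So there are 1 positive, 3 zero pivots.
Hence Q is positive semidefinite.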